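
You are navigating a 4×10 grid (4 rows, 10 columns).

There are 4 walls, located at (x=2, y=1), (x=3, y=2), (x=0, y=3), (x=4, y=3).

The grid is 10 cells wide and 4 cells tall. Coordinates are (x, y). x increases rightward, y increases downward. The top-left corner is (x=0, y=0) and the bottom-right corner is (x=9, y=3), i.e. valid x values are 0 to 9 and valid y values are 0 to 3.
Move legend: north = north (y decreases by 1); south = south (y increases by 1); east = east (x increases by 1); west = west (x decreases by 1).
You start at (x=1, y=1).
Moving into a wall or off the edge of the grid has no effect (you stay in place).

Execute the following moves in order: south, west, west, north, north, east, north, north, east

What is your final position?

Answer: Final position: (x=2, y=0)

Derivation:
Start: (x=1, y=1)
  south (south): (x=1, y=1) -> (x=1, y=2)
  west (west): (x=1, y=2) -> (x=0, y=2)
  west (west): blocked, stay at (x=0, y=2)
  north (north): (x=0, y=2) -> (x=0, y=1)
  north (north): (x=0, y=1) -> (x=0, y=0)
  east (east): (x=0, y=0) -> (x=1, y=0)
  north (north): blocked, stay at (x=1, y=0)
  north (north): blocked, stay at (x=1, y=0)
  east (east): (x=1, y=0) -> (x=2, y=0)
Final: (x=2, y=0)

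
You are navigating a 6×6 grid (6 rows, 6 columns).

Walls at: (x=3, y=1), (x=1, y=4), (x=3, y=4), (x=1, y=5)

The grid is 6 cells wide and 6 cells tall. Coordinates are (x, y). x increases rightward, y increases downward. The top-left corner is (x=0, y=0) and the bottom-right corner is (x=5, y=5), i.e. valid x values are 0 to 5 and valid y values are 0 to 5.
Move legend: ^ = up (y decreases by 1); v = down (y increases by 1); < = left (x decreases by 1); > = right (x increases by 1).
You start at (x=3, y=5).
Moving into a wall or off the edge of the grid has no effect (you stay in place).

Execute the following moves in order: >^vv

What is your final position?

Answer: Final position: (x=4, y=5)

Derivation:
Start: (x=3, y=5)
  > (right): (x=3, y=5) -> (x=4, y=5)
  ^ (up): (x=4, y=5) -> (x=4, y=4)
  v (down): (x=4, y=4) -> (x=4, y=5)
  v (down): blocked, stay at (x=4, y=5)
Final: (x=4, y=5)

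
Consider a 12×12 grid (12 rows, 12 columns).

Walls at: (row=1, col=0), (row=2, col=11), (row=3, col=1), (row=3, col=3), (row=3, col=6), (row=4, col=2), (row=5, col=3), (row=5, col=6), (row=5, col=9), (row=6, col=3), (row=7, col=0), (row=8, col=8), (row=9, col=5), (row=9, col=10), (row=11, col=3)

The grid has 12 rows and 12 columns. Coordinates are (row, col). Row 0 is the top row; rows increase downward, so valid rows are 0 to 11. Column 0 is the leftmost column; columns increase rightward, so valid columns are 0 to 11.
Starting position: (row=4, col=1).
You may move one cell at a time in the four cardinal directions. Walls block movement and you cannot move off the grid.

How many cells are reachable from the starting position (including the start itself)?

BFS flood-fill from (row=4, col=1):
  Distance 0: (row=4, col=1)
  Distance 1: (row=4, col=0), (row=5, col=1)
  Distance 2: (row=3, col=0), (row=5, col=0), (row=5, col=2), (row=6, col=1)
  Distance 3: (row=2, col=0), (row=6, col=0), (row=6, col=2), (row=7, col=1)
  Distance 4: (row=2, col=1), (row=7, col=2), (row=8, col=1)
  Distance 5: (row=1, col=1), (row=2, col=2), (row=7, col=3), (row=8, col=0), (row=8, col=2), (row=9, col=1)
  Distance 6: (row=0, col=1), (row=1, col=2), (row=2, col=3), (row=3, col=2), (row=7, col=4), (row=8, col=3), (row=9, col=0), (row=9, col=2), (row=10, col=1)
  Distance 7: (row=0, col=0), (row=0, col=2), (row=1, col=3), (row=2, col=4), (row=6, col=4), (row=7, col=5), (row=8, col=4), (row=9, col=3), (row=10, col=0), (row=10, col=2), (row=11, col=1)
  Distance 8: (row=0, col=3), (row=1, col=4), (row=2, col=5), (row=3, col=4), (row=5, col=4), (row=6, col=5), (row=7, col=6), (row=8, col=5), (row=9, col=4), (row=10, col=3), (row=11, col=0), (row=11, col=2)
  Distance 9: (row=0, col=4), (row=1, col=5), (row=2, col=6), (row=3, col=5), (row=4, col=4), (row=5, col=5), (row=6, col=6), (row=7, col=7), (row=8, col=6), (row=10, col=4)
  Distance 10: (row=0, col=5), (row=1, col=6), (row=2, col=7), (row=4, col=3), (row=4, col=5), (row=6, col=7), (row=7, col=8), (row=8, col=7), (row=9, col=6), (row=10, col=5), (row=11, col=4)
  Distance 11: (row=0, col=6), (row=1, col=7), (row=2, col=8), (row=3, col=7), (row=4, col=6), (row=5, col=7), (row=6, col=8), (row=7, col=9), (row=9, col=7), (row=10, col=6), (row=11, col=5)
  Distance 12: (row=0, col=7), (row=1, col=8), (row=2, col=9), (row=3, col=8), (row=4, col=7), (row=5, col=8), (row=6, col=9), (row=7, col=10), (row=8, col=9), (row=9, col=8), (row=10, col=7), (row=11, col=6)
  Distance 13: (row=0, col=8), (row=1, col=9), (row=2, col=10), (row=3, col=9), (row=4, col=8), (row=6, col=10), (row=7, col=11), (row=8, col=10), (row=9, col=9), (row=10, col=8), (row=11, col=7)
  Distance 14: (row=0, col=9), (row=1, col=10), (row=3, col=10), (row=4, col=9), (row=5, col=10), (row=6, col=11), (row=8, col=11), (row=10, col=9), (row=11, col=8)
  Distance 15: (row=0, col=10), (row=1, col=11), (row=3, col=11), (row=4, col=10), (row=5, col=11), (row=9, col=11), (row=10, col=10), (row=11, col=9)
  Distance 16: (row=0, col=11), (row=4, col=11), (row=10, col=11), (row=11, col=10)
  Distance 17: (row=11, col=11)
Total reachable: 129 (grid has 129 open cells total)

Answer: Reachable cells: 129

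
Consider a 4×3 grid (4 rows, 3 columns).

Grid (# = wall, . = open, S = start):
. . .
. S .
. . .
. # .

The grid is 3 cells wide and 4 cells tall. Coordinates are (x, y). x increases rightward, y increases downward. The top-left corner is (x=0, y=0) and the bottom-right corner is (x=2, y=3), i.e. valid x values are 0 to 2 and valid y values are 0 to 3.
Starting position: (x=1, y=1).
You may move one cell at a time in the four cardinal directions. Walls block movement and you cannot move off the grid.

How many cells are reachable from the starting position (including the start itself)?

Answer: Reachable cells: 11

Derivation:
BFS flood-fill from (x=1, y=1):
  Distance 0: (x=1, y=1)
  Distance 1: (x=1, y=0), (x=0, y=1), (x=2, y=1), (x=1, y=2)
  Distance 2: (x=0, y=0), (x=2, y=0), (x=0, y=2), (x=2, y=2)
  Distance 3: (x=0, y=3), (x=2, y=3)
Total reachable: 11 (grid has 11 open cells total)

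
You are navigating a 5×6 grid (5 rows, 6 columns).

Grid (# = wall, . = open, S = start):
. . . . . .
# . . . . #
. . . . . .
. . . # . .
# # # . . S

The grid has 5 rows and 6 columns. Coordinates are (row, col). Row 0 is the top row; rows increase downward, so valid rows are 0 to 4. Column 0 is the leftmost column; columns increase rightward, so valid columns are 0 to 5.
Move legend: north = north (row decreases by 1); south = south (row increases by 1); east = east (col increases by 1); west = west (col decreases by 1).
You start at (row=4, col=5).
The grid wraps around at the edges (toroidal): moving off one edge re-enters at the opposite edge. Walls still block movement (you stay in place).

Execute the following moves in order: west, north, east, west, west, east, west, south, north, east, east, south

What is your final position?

Answer: Final position: (row=3, col=0)

Derivation:
Start: (row=4, col=5)
  west (west): (row=4, col=5) -> (row=4, col=4)
  north (north): (row=4, col=4) -> (row=3, col=4)
  east (east): (row=3, col=4) -> (row=3, col=5)
  west (west): (row=3, col=5) -> (row=3, col=4)
  west (west): blocked, stay at (row=3, col=4)
  east (east): (row=3, col=4) -> (row=3, col=5)
  west (west): (row=3, col=5) -> (row=3, col=4)
  south (south): (row=3, col=4) -> (row=4, col=4)
  north (north): (row=4, col=4) -> (row=3, col=4)
  east (east): (row=3, col=4) -> (row=3, col=5)
  east (east): (row=3, col=5) -> (row=3, col=0)
  south (south): blocked, stay at (row=3, col=0)
Final: (row=3, col=0)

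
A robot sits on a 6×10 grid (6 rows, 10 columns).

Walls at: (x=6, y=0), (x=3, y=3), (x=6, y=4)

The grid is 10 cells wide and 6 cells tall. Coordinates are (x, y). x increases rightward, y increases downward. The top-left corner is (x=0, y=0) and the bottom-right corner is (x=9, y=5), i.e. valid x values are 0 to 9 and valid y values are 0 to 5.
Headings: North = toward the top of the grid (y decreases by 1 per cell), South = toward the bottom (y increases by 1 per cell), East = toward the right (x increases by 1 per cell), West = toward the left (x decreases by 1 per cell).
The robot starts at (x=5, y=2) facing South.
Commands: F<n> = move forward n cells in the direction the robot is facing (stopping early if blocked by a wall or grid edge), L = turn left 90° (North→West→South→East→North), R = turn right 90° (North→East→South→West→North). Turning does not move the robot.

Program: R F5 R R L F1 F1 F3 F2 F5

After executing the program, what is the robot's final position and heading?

Answer: Final position: (x=0, y=0), facing North

Derivation:
Start: (x=5, y=2), facing South
  R: turn right, now facing West
  F5: move forward 5, now at (x=0, y=2)
  R: turn right, now facing North
  R: turn right, now facing East
  L: turn left, now facing North
  F1: move forward 1, now at (x=0, y=1)
  F1: move forward 1, now at (x=0, y=0)
  F3: move forward 0/3 (blocked), now at (x=0, y=0)
  F2: move forward 0/2 (blocked), now at (x=0, y=0)
  F5: move forward 0/5 (blocked), now at (x=0, y=0)
Final: (x=0, y=0), facing North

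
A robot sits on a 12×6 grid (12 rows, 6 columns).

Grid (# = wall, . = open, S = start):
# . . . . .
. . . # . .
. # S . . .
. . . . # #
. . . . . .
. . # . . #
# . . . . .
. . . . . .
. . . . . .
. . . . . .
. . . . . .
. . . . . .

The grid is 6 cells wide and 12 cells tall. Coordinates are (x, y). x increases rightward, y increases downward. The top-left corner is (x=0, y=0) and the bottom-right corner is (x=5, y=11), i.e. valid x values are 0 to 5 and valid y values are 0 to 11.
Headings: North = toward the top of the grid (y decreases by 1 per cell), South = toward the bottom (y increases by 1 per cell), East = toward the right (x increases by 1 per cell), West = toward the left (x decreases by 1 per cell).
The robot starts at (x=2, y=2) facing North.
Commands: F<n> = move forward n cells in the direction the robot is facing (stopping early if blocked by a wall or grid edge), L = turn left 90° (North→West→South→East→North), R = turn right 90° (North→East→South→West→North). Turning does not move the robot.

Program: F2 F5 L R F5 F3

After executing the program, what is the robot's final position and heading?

Start: (x=2, y=2), facing North
  F2: move forward 2, now at (x=2, y=0)
  F5: move forward 0/5 (blocked), now at (x=2, y=0)
  L: turn left, now facing West
  R: turn right, now facing North
  F5: move forward 0/5 (blocked), now at (x=2, y=0)
  F3: move forward 0/3 (blocked), now at (x=2, y=0)
Final: (x=2, y=0), facing North

Answer: Final position: (x=2, y=0), facing North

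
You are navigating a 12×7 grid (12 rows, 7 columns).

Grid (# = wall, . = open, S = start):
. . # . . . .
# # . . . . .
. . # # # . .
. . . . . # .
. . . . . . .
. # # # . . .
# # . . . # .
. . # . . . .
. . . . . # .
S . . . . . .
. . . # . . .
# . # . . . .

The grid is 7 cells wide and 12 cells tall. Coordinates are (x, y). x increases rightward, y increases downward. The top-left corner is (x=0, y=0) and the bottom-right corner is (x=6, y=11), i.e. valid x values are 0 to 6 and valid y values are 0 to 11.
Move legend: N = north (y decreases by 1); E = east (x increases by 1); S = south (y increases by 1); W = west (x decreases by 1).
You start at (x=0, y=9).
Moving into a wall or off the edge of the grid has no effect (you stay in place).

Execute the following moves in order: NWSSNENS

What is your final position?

Start: (x=0, y=9)
  N (north): (x=0, y=9) -> (x=0, y=8)
  W (west): blocked, stay at (x=0, y=8)
  S (south): (x=0, y=8) -> (x=0, y=9)
  S (south): (x=0, y=9) -> (x=0, y=10)
  N (north): (x=0, y=10) -> (x=0, y=9)
  E (east): (x=0, y=9) -> (x=1, y=9)
  N (north): (x=1, y=9) -> (x=1, y=8)
  S (south): (x=1, y=8) -> (x=1, y=9)
Final: (x=1, y=9)

Answer: Final position: (x=1, y=9)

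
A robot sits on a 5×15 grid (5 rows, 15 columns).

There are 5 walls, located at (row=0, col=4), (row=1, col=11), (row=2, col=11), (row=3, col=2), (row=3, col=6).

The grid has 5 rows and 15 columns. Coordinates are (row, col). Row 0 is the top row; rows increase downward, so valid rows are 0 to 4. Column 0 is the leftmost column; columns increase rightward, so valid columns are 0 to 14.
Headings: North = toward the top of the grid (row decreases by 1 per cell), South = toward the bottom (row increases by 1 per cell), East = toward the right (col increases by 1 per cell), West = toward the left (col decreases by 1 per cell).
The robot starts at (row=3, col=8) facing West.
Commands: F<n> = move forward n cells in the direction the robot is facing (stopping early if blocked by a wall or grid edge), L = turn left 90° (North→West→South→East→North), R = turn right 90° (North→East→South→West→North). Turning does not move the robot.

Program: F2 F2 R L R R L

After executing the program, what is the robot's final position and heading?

Answer: Final position: (row=3, col=7), facing North

Derivation:
Start: (row=3, col=8), facing West
  F2: move forward 1/2 (blocked), now at (row=3, col=7)
  F2: move forward 0/2 (blocked), now at (row=3, col=7)
  R: turn right, now facing North
  L: turn left, now facing West
  R: turn right, now facing North
  R: turn right, now facing East
  L: turn left, now facing North
Final: (row=3, col=7), facing North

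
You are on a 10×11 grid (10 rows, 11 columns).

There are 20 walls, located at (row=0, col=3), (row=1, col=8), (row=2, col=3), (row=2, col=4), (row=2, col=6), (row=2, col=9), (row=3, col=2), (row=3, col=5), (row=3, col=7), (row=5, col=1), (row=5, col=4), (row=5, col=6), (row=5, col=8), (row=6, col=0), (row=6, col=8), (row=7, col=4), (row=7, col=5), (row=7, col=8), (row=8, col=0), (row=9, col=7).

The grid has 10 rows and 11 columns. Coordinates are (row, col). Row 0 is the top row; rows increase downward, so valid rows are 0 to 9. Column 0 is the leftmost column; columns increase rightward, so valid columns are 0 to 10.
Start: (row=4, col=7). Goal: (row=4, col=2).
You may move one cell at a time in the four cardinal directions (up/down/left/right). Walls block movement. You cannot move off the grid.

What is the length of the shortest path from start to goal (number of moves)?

BFS from (row=4, col=7) until reaching (row=4, col=2):
  Distance 0: (row=4, col=7)
  Distance 1: (row=4, col=6), (row=4, col=8), (row=5, col=7)
  Distance 2: (row=3, col=6), (row=3, col=8), (row=4, col=5), (row=4, col=9), (row=6, col=7)
  Distance 3: (row=2, col=8), (row=3, col=9), (row=4, col=4), (row=4, col=10), (row=5, col=5), (row=5, col=9), (row=6, col=6), (row=7, col=7)
  Distance 4: (row=2, col=7), (row=3, col=4), (row=3, col=10), (row=4, col=3), (row=5, col=10), (row=6, col=5), (row=6, col=9), (row=7, col=6), (row=8, col=7)
  Distance 5: (row=1, col=7), (row=2, col=10), (row=3, col=3), (row=4, col=2), (row=5, col=3), (row=6, col=4), (row=6, col=10), (row=7, col=9), (row=8, col=6), (row=8, col=8)  <- goal reached here
One shortest path (5 moves): (row=4, col=7) -> (row=4, col=6) -> (row=4, col=5) -> (row=4, col=4) -> (row=4, col=3) -> (row=4, col=2)

Answer: Shortest path length: 5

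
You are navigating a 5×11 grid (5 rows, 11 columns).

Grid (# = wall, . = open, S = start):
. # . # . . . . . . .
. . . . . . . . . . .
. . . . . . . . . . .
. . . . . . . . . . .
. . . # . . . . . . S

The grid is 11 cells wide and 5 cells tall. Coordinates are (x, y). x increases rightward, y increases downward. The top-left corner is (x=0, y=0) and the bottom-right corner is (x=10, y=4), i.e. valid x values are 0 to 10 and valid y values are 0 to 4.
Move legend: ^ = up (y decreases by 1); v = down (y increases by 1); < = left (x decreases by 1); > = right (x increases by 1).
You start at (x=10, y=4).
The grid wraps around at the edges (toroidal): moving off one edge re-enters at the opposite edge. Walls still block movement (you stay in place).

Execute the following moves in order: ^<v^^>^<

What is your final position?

Answer: Final position: (x=9, y=1)

Derivation:
Start: (x=10, y=4)
  ^ (up): (x=10, y=4) -> (x=10, y=3)
  < (left): (x=10, y=3) -> (x=9, y=3)
  v (down): (x=9, y=3) -> (x=9, y=4)
  ^ (up): (x=9, y=4) -> (x=9, y=3)
  ^ (up): (x=9, y=3) -> (x=9, y=2)
  > (right): (x=9, y=2) -> (x=10, y=2)
  ^ (up): (x=10, y=2) -> (x=10, y=1)
  < (left): (x=10, y=1) -> (x=9, y=1)
Final: (x=9, y=1)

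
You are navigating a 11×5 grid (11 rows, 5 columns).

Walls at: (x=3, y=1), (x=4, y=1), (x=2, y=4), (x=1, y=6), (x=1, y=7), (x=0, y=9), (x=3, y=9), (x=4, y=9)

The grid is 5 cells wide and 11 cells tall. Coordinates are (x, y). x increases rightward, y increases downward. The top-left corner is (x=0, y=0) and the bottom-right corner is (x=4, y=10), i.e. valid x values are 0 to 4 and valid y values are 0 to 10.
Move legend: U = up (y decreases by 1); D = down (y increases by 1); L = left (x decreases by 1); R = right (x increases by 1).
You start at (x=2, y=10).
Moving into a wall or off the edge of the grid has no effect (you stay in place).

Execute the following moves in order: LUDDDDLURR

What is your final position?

Answer: Final position: (x=2, y=10)

Derivation:
Start: (x=2, y=10)
  L (left): (x=2, y=10) -> (x=1, y=10)
  U (up): (x=1, y=10) -> (x=1, y=9)
  D (down): (x=1, y=9) -> (x=1, y=10)
  [×3]D (down): blocked, stay at (x=1, y=10)
  L (left): (x=1, y=10) -> (x=0, y=10)
  U (up): blocked, stay at (x=0, y=10)
  R (right): (x=0, y=10) -> (x=1, y=10)
  R (right): (x=1, y=10) -> (x=2, y=10)
Final: (x=2, y=10)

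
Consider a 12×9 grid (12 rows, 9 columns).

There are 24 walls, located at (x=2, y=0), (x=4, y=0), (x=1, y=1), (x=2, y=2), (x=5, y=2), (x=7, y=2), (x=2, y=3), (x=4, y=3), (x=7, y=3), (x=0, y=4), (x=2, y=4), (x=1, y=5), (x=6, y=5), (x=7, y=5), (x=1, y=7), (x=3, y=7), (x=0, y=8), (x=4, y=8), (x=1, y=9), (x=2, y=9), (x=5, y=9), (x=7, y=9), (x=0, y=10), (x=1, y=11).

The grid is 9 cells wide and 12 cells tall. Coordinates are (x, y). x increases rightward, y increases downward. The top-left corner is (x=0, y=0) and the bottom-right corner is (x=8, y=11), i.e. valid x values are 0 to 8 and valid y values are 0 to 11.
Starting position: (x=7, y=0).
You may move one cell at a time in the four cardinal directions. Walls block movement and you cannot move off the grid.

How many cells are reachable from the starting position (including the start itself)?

BFS flood-fill from (x=7, y=0):
  Distance 0: (x=7, y=0)
  Distance 1: (x=6, y=0), (x=8, y=0), (x=7, y=1)
  Distance 2: (x=5, y=0), (x=6, y=1), (x=8, y=1)
  Distance 3: (x=5, y=1), (x=6, y=2), (x=8, y=2)
  Distance 4: (x=4, y=1), (x=6, y=3), (x=8, y=3)
  Distance 5: (x=3, y=1), (x=4, y=2), (x=5, y=3), (x=6, y=4), (x=8, y=4)
  Distance 6: (x=3, y=0), (x=2, y=1), (x=3, y=2), (x=5, y=4), (x=7, y=4), (x=8, y=5)
  Distance 7: (x=3, y=3), (x=4, y=4), (x=5, y=5), (x=8, y=6)
  Distance 8: (x=3, y=4), (x=4, y=5), (x=5, y=6), (x=7, y=6), (x=8, y=7)
  Distance 9: (x=3, y=5), (x=4, y=6), (x=6, y=6), (x=5, y=7), (x=7, y=7), (x=8, y=8)
  Distance 10: (x=2, y=5), (x=3, y=6), (x=4, y=7), (x=6, y=7), (x=5, y=8), (x=7, y=8), (x=8, y=9)
  Distance 11: (x=2, y=6), (x=6, y=8), (x=8, y=10)
  Distance 12: (x=1, y=6), (x=2, y=7), (x=6, y=9), (x=7, y=10), (x=8, y=11)
  Distance 13: (x=0, y=6), (x=2, y=8), (x=6, y=10), (x=7, y=11)
  Distance 14: (x=0, y=5), (x=0, y=7), (x=1, y=8), (x=3, y=8), (x=5, y=10), (x=6, y=11)
  Distance 15: (x=3, y=9), (x=4, y=10), (x=5, y=11)
  Distance 16: (x=4, y=9), (x=3, y=10), (x=4, y=11)
  Distance 17: (x=2, y=10), (x=3, y=11)
  Distance 18: (x=1, y=10), (x=2, y=11)
Total reachable: 74 (grid has 84 open cells total)

Answer: Reachable cells: 74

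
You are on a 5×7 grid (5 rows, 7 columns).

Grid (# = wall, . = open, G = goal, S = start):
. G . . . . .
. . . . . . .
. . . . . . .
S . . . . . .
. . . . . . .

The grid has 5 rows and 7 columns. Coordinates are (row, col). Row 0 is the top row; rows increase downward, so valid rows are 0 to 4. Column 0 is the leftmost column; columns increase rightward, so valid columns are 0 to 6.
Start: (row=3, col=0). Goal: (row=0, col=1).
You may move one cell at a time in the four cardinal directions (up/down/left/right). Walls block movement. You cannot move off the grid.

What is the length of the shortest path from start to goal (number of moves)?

Answer: Shortest path length: 4

Derivation:
BFS from (row=3, col=0) until reaching (row=0, col=1):
  Distance 0: (row=3, col=0)
  Distance 1: (row=2, col=0), (row=3, col=1), (row=4, col=0)
  Distance 2: (row=1, col=0), (row=2, col=1), (row=3, col=2), (row=4, col=1)
  Distance 3: (row=0, col=0), (row=1, col=1), (row=2, col=2), (row=3, col=3), (row=4, col=2)
  Distance 4: (row=0, col=1), (row=1, col=2), (row=2, col=3), (row=3, col=4), (row=4, col=3)  <- goal reached here
One shortest path (4 moves): (row=3, col=0) -> (row=3, col=1) -> (row=2, col=1) -> (row=1, col=1) -> (row=0, col=1)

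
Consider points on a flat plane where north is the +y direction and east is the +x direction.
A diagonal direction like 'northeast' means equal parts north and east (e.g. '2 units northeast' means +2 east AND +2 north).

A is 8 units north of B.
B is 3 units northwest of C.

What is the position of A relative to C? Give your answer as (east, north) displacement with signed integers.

Place C at the origin (east=0, north=0).
  B is 3 units northwest of C: delta (east=-3, north=+3); B at (east=-3, north=3).
  A is 8 units north of B: delta (east=+0, north=+8); A at (east=-3, north=11).
Therefore A relative to C: (east=-3, north=11).

Answer: A is at (east=-3, north=11) relative to C.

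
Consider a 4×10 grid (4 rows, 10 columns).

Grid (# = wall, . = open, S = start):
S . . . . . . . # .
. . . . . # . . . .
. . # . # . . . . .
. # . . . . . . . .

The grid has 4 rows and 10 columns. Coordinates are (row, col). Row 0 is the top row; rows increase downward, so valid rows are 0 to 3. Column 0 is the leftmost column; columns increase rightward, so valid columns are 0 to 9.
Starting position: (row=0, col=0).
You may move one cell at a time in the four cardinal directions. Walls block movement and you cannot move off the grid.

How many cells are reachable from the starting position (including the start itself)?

Answer: Reachable cells: 35

Derivation:
BFS flood-fill from (row=0, col=0):
  Distance 0: (row=0, col=0)
  Distance 1: (row=0, col=1), (row=1, col=0)
  Distance 2: (row=0, col=2), (row=1, col=1), (row=2, col=0)
  Distance 3: (row=0, col=3), (row=1, col=2), (row=2, col=1), (row=3, col=0)
  Distance 4: (row=0, col=4), (row=1, col=3)
  Distance 5: (row=0, col=5), (row=1, col=4), (row=2, col=3)
  Distance 6: (row=0, col=6), (row=3, col=3)
  Distance 7: (row=0, col=7), (row=1, col=6), (row=3, col=2), (row=3, col=4)
  Distance 8: (row=1, col=7), (row=2, col=6), (row=3, col=5)
  Distance 9: (row=1, col=8), (row=2, col=5), (row=2, col=7), (row=3, col=6)
  Distance 10: (row=1, col=9), (row=2, col=8), (row=3, col=7)
  Distance 11: (row=0, col=9), (row=2, col=9), (row=3, col=8)
  Distance 12: (row=3, col=9)
Total reachable: 35 (grid has 35 open cells total)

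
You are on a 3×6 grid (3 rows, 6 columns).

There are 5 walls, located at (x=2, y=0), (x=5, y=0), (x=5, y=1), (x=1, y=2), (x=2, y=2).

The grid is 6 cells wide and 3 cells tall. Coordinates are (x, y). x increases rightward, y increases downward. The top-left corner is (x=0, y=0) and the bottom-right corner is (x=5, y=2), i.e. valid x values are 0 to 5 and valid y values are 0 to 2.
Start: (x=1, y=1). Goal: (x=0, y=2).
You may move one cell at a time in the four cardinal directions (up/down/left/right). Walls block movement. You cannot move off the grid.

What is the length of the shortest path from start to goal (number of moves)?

Answer: Shortest path length: 2

Derivation:
BFS from (x=1, y=1) until reaching (x=0, y=2):
  Distance 0: (x=1, y=1)
  Distance 1: (x=1, y=0), (x=0, y=1), (x=2, y=1)
  Distance 2: (x=0, y=0), (x=3, y=1), (x=0, y=2)  <- goal reached here
One shortest path (2 moves): (x=1, y=1) -> (x=0, y=1) -> (x=0, y=2)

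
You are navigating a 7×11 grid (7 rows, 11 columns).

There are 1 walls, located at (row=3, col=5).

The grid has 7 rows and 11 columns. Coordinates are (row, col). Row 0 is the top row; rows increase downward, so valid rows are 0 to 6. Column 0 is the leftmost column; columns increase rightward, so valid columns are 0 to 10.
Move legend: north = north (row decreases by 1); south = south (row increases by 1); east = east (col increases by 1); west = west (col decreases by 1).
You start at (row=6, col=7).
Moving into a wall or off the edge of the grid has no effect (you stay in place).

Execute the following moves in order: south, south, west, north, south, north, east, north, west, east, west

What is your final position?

Start: (row=6, col=7)
  south (south): blocked, stay at (row=6, col=7)
  south (south): blocked, stay at (row=6, col=7)
  west (west): (row=6, col=7) -> (row=6, col=6)
  north (north): (row=6, col=6) -> (row=5, col=6)
  south (south): (row=5, col=6) -> (row=6, col=6)
  north (north): (row=6, col=6) -> (row=5, col=6)
  east (east): (row=5, col=6) -> (row=5, col=7)
  north (north): (row=5, col=7) -> (row=4, col=7)
  west (west): (row=4, col=7) -> (row=4, col=6)
  east (east): (row=4, col=6) -> (row=4, col=7)
  west (west): (row=4, col=7) -> (row=4, col=6)
Final: (row=4, col=6)

Answer: Final position: (row=4, col=6)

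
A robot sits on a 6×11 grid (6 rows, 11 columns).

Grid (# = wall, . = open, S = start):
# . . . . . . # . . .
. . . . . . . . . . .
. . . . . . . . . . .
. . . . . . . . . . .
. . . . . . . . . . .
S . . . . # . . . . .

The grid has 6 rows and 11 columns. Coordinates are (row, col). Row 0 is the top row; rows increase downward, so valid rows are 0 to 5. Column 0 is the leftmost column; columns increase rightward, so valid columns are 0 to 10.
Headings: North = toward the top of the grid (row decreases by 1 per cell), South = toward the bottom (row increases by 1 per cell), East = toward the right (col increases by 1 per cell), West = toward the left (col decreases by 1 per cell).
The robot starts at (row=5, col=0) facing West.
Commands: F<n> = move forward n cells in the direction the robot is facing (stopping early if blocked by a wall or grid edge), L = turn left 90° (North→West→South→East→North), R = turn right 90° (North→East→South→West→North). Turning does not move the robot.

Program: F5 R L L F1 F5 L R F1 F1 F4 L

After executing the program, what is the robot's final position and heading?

Answer: Final position: (row=5, col=0), facing East

Derivation:
Start: (row=5, col=0), facing West
  F5: move forward 0/5 (blocked), now at (row=5, col=0)
  R: turn right, now facing North
  L: turn left, now facing West
  L: turn left, now facing South
  F1: move forward 0/1 (blocked), now at (row=5, col=0)
  F5: move forward 0/5 (blocked), now at (row=5, col=0)
  L: turn left, now facing East
  R: turn right, now facing South
  F1: move forward 0/1 (blocked), now at (row=5, col=0)
  F1: move forward 0/1 (blocked), now at (row=5, col=0)
  F4: move forward 0/4 (blocked), now at (row=5, col=0)
  L: turn left, now facing East
Final: (row=5, col=0), facing East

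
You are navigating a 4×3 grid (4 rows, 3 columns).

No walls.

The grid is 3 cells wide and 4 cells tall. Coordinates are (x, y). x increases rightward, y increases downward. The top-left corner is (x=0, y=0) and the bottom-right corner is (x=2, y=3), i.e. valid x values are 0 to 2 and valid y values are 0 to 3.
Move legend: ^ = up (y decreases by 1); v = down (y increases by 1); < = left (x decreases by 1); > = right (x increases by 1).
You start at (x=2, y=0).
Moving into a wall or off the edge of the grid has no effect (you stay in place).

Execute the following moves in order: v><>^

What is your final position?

Start: (x=2, y=0)
  v (down): (x=2, y=0) -> (x=2, y=1)
  > (right): blocked, stay at (x=2, y=1)
  < (left): (x=2, y=1) -> (x=1, y=1)
  > (right): (x=1, y=1) -> (x=2, y=1)
  ^ (up): (x=2, y=1) -> (x=2, y=0)
Final: (x=2, y=0)

Answer: Final position: (x=2, y=0)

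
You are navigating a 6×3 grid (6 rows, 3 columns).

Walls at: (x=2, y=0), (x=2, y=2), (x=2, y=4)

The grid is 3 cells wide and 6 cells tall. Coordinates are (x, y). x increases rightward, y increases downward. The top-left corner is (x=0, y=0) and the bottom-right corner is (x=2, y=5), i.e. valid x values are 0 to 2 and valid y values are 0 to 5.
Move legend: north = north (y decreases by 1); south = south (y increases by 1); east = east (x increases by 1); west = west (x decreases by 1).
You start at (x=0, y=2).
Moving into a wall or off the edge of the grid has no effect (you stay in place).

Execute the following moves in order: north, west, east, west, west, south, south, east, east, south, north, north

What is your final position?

Start: (x=0, y=2)
  north (north): (x=0, y=2) -> (x=0, y=1)
  west (west): blocked, stay at (x=0, y=1)
  east (east): (x=0, y=1) -> (x=1, y=1)
  west (west): (x=1, y=1) -> (x=0, y=1)
  west (west): blocked, stay at (x=0, y=1)
  south (south): (x=0, y=1) -> (x=0, y=2)
  south (south): (x=0, y=2) -> (x=0, y=3)
  east (east): (x=0, y=3) -> (x=1, y=3)
  east (east): (x=1, y=3) -> (x=2, y=3)
  south (south): blocked, stay at (x=2, y=3)
  north (north): blocked, stay at (x=2, y=3)
  north (north): blocked, stay at (x=2, y=3)
Final: (x=2, y=3)

Answer: Final position: (x=2, y=3)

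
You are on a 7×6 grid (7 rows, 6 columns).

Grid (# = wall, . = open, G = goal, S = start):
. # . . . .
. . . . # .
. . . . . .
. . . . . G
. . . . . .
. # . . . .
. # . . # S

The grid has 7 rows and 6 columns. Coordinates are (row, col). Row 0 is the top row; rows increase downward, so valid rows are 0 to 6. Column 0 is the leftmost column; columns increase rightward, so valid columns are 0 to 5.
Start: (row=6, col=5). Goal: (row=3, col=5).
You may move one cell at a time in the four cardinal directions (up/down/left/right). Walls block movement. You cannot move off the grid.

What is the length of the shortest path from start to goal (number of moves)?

Answer: Shortest path length: 3

Derivation:
BFS from (row=6, col=5) until reaching (row=3, col=5):
  Distance 0: (row=6, col=5)
  Distance 1: (row=5, col=5)
  Distance 2: (row=4, col=5), (row=5, col=4)
  Distance 3: (row=3, col=5), (row=4, col=4), (row=5, col=3)  <- goal reached here
One shortest path (3 moves): (row=6, col=5) -> (row=5, col=5) -> (row=4, col=5) -> (row=3, col=5)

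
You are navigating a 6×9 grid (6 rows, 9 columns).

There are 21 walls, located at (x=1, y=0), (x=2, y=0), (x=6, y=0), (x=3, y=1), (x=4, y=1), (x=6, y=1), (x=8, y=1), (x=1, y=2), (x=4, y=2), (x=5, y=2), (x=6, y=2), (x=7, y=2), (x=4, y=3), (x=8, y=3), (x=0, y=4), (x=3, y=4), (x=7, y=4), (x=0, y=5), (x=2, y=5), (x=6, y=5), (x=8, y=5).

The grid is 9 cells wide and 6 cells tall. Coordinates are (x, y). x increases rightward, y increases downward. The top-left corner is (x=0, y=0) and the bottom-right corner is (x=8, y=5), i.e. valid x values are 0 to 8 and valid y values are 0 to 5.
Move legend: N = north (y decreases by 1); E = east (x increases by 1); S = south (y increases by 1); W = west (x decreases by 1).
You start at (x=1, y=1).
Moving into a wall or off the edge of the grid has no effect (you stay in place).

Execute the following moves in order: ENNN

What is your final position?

Answer: Final position: (x=2, y=1)

Derivation:
Start: (x=1, y=1)
  E (east): (x=1, y=1) -> (x=2, y=1)
  [×3]N (north): blocked, stay at (x=2, y=1)
Final: (x=2, y=1)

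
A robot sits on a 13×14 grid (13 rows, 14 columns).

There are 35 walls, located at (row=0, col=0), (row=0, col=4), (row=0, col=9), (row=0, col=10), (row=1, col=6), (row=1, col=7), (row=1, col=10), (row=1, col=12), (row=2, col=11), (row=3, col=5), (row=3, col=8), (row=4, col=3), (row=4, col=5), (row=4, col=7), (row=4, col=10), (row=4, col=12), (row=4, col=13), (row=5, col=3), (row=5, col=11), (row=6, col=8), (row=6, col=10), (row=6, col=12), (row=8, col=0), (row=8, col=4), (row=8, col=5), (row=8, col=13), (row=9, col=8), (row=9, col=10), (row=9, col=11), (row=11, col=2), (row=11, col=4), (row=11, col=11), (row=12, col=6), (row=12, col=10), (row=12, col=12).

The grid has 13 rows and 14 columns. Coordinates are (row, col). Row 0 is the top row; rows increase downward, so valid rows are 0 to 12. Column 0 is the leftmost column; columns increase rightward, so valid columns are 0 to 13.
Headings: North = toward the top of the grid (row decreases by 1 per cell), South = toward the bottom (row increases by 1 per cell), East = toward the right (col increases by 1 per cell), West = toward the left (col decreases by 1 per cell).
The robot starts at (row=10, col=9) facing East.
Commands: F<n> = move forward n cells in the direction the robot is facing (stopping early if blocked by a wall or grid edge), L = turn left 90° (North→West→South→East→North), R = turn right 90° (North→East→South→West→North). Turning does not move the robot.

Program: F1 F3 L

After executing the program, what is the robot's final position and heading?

Answer: Final position: (row=10, col=13), facing North

Derivation:
Start: (row=10, col=9), facing East
  F1: move forward 1, now at (row=10, col=10)
  F3: move forward 3, now at (row=10, col=13)
  L: turn left, now facing North
Final: (row=10, col=13), facing North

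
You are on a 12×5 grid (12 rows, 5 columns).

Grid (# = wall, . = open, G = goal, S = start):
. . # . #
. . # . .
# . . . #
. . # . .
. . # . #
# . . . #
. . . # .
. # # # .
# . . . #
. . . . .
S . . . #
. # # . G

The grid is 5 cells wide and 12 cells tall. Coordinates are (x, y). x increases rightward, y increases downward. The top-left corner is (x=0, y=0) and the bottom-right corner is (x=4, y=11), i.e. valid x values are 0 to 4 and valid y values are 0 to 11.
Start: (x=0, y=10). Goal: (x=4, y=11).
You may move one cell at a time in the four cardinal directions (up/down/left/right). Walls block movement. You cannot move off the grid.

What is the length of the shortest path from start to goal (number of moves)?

Answer: Shortest path length: 5

Derivation:
BFS from (x=0, y=10) until reaching (x=4, y=11):
  Distance 0: (x=0, y=10)
  Distance 1: (x=0, y=9), (x=1, y=10), (x=0, y=11)
  Distance 2: (x=1, y=9), (x=2, y=10)
  Distance 3: (x=1, y=8), (x=2, y=9), (x=3, y=10)
  Distance 4: (x=2, y=8), (x=3, y=9), (x=3, y=11)
  Distance 5: (x=3, y=8), (x=4, y=9), (x=4, y=11)  <- goal reached here
One shortest path (5 moves): (x=0, y=10) -> (x=1, y=10) -> (x=2, y=10) -> (x=3, y=10) -> (x=3, y=11) -> (x=4, y=11)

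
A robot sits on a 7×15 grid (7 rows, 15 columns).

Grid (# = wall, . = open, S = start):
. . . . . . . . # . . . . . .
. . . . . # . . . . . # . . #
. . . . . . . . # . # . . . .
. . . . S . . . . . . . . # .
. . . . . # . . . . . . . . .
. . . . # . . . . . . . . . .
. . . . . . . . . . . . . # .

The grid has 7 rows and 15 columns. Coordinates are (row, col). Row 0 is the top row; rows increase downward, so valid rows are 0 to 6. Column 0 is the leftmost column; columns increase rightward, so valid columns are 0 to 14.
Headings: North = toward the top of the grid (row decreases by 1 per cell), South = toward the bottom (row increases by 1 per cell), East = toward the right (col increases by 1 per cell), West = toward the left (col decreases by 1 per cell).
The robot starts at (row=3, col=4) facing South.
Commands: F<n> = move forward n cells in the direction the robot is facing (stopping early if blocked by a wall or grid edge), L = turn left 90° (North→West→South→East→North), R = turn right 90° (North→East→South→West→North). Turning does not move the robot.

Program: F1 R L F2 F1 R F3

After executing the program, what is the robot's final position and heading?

Answer: Final position: (row=4, col=1), facing West

Derivation:
Start: (row=3, col=4), facing South
  F1: move forward 1, now at (row=4, col=4)
  R: turn right, now facing West
  L: turn left, now facing South
  F2: move forward 0/2 (blocked), now at (row=4, col=4)
  F1: move forward 0/1 (blocked), now at (row=4, col=4)
  R: turn right, now facing West
  F3: move forward 3, now at (row=4, col=1)
Final: (row=4, col=1), facing West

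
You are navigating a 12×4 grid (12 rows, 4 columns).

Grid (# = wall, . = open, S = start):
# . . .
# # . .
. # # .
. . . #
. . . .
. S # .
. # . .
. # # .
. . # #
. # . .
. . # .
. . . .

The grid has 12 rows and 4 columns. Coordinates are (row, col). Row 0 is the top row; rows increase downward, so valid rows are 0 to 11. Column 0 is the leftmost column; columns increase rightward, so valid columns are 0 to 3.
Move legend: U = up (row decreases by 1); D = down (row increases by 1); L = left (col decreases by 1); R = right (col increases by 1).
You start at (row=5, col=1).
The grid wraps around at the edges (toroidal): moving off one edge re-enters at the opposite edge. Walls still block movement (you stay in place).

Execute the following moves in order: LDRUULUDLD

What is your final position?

Start: (row=5, col=1)
  L (left): (row=5, col=1) -> (row=5, col=0)
  D (down): (row=5, col=0) -> (row=6, col=0)
  R (right): blocked, stay at (row=6, col=0)
  U (up): (row=6, col=0) -> (row=5, col=0)
  U (up): (row=5, col=0) -> (row=4, col=0)
  L (left): (row=4, col=0) -> (row=4, col=3)
  U (up): blocked, stay at (row=4, col=3)
  D (down): (row=4, col=3) -> (row=5, col=3)
  L (left): blocked, stay at (row=5, col=3)
  D (down): (row=5, col=3) -> (row=6, col=3)
Final: (row=6, col=3)

Answer: Final position: (row=6, col=3)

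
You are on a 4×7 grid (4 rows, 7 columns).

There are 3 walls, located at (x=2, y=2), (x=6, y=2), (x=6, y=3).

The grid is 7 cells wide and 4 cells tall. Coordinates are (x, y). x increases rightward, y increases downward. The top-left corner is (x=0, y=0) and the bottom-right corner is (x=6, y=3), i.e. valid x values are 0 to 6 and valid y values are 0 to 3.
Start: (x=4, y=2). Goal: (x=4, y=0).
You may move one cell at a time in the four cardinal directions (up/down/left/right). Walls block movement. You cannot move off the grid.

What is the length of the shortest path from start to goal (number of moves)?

Answer: Shortest path length: 2

Derivation:
BFS from (x=4, y=2) until reaching (x=4, y=0):
  Distance 0: (x=4, y=2)
  Distance 1: (x=4, y=1), (x=3, y=2), (x=5, y=2), (x=4, y=3)
  Distance 2: (x=4, y=0), (x=3, y=1), (x=5, y=1), (x=3, y=3), (x=5, y=3)  <- goal reached here
One shortest path (2 moves): (x=4, y=2) -> (x=4, y=1) -> (x=4, y=0)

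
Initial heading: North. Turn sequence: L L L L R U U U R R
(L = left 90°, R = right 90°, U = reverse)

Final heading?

Answer: Final heading: East

Derivation:
Start: North
  L (left (90° counter-clockwise)) -> West
  L (left (90° counter-clockwise)) -> South
  L (left (90° counter-clockwise)) -> East
  L (left (90° counter-clockwise)) -> North
  R (right (90° clockwise)) -> East
  U (U-turn (180°)) -> West
  U (U-turn (180°)) -> East
  U (U-turn (180°)) -> West
  R (right (90° clockwise)) -> North
  R (right (90° clockwise)) -> East
Final: East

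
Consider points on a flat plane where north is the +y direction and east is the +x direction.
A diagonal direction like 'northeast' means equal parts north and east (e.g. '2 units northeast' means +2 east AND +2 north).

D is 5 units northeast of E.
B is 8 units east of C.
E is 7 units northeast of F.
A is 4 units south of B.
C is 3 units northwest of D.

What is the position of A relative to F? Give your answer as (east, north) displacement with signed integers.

Place F at the origin (east=0, north=0).
  E is 7 units northeast of F: delta (east=+7, north=+7); E at (east=7, north=7).
  D is 5 units northeast of E: delta (east=+5, north=+5); D at (east=12, north=12).
  C is 3 units northwest of D: delta (east=-3, north=+3); C at (east=9, north=15).
  B is 8 units east of C: delta (east=+8, north=+0); B at (east=17, north=15).
  A is 4 units south of B: delta (east=+0, north=-4); A at (east=17, north=11).
Therefore A relative to F: (east=17, north=11).

Answer: A is at (east=17, north=11) relative to F.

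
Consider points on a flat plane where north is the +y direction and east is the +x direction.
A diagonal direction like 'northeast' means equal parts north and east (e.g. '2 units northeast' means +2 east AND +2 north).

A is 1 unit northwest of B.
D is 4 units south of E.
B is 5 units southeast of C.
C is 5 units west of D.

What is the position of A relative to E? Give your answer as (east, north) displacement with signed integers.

Place E at the origin (east=0, north=0).
  D is 4 units south of E: delta (east=+0, north=-4); D at (east=0, north=-4).
  C is 5 units west of D: delta (east=-5, north=+0); C at (east=-5, north=-4).
  B is 5 units southeast of C: delta (east=+5, north=-5); B at (east=0, north=-9).
  A is 1 unit northwest of B: delta (east=-1, north=+1); A at (east=-1, north=-8).
Therefore A relative to E: (east=-1, north=-8).

Answer: A is at (east=-1, north=-8) relative to E.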